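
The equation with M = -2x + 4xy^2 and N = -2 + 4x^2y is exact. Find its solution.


Check exactness: ∂M/∂y = 8xy and ∂N/∂x = 8xy; equal, so the equation is exact.
Integrate M with respect to x (treating y as constant): ∫M dx = -x^2 + 2x^2y^2 + h(y).
Differentiate w.r.t. y and set equal to N: the x-dependent terms already match, leaving h'(y) = -2. Integrate: h(y) = -2y.
So F(x,y) = -x^2 - 2y + 2x^2y^2.
General solution: -x^2 - 2y + 2x^2y^2 = C.


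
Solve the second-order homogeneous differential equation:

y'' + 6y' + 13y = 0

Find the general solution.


Characteristic equation: r² + 6r + 13 = 0.
Discriminant is negative; roots r = -3 ± 2i (complex conjugate pair).
General solution uses e^(α x)(C₁ cos(β x) + C₂ sin(β x)): y = e^(-3x)(C₁cos(2x) + C₂sin(2x)).


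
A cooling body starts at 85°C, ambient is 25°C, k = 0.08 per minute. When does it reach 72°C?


From T(t) = T_a + (T₀ - T_a)e^(-kt), set T(t) = 72:
(72 - 25) / (85 - 25) = e^(-0.08t), so t = -ln(0.783)/0.08 ≈ 3.1 minutes.


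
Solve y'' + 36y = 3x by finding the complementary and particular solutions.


Homogeneous: r² + 36 = 0 ⇒ r = ±6i, y_h = C₁cos(6x) + C₂sin(6x).
Polynomial forcing; try y_p = Ax + B. Then y_p'' + 36 y_p = 36(Ax + B) = 3x, so B = 0 and A = 1/12.
General solution: y = C₁cos(6x) + C₂sin(6x) + (1/12)x.


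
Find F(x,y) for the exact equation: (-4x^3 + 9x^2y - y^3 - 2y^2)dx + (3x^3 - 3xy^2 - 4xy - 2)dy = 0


Check exactness: ∂M/∂y = 9x^2 - 3y^2 - 4y and ∂N/∂x = 9x^2 - 3y^2 - 4y; equal, so the equation is exact.
Integrate M with respect to x (treating y as constant): ∫M dx = -x^4 + 3x^3y - xy^3 - 2xy^2 + h(y).
Differentiate w.r.t. y and set equal to N: the x-dependent terms already match, leaving h'(y) = -2. Integrate: h(y) = -2y.
So F(x,y) = -x^4 + 3x^3y - xy^3 - 2xy^2 - 2y.
General solution: -x^4 + 3x^3y - xy^3 - 2xy^2 - 2y = C.


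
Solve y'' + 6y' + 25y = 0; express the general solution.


Characteristic equation: r² + 6r + 25 = 0.
Discriminant is negative; roots r = -3 ± 4i (complex conjugate pair).
General solution uses e^(α x)(C₁ cos(β x) + C₂ sin(β x)): y = e^(-3x)(C₁cos(4x) + C₂sin(4x)).


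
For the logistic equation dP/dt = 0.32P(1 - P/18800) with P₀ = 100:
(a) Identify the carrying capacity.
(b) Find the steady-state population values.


Logistic ODE dP/dt = 0.32P(1 - P/18800) has equilibria where dP/dt = 0, i.e. P = 0 or P = 18800.
The coefficient (1 - P/K) = 0 when P = K, identifying K = 18800 as the carrying capacity.
(a) K = 18800; (b) equilibria P = 0 and P = 18800.


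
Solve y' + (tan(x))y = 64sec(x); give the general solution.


P(x) = tan(x) ⇒ μ = e^(∫tan(x)dx) = sec(x).
(sec(x) y)' = 64sec²(x) ⇒ sec(x) y = 64tan(x) + C.
Multiply by cos(x): y = 64sin(x) + C·cos(x).


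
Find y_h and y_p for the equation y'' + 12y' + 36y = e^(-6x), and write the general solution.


Characteristic polynomial (r + 6)² = 0; repeated root r = -6.
y_h = (C₁ + C₂x)e^(-6x). Forcing matches the repeated root (resonance), so try y_p = Ax² e^(-6x).
Substitute and solve for A: 2A = 1, so A = 1/2.
General solution: y = (C₁ + C₂x + (1/2)x²)e^(-6x).


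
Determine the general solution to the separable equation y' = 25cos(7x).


g(y) = 1, so integrate directly: y = ∫ 25cos(7x) dx = (25/7)sin(7x) + C.


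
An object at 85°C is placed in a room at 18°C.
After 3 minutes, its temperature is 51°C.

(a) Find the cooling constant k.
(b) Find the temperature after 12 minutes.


Newton's law: T(t) = T_a + (T₀ - T_a)e^(-kt).
(a) Use T(3) = 51: (51 - 18)/(85 - 18) = e^(-k·3), so k = -ln(0.493)/3 ≈ 0.2361.
(b) Apply k to t = 12: T(12) = 18 + (67)e^(-2.833) ≈ 21.9°C.


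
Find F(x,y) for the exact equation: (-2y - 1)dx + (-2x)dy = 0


Check exactness: ∂M/∂y = -2 and ∂N/∂x = -2; equal, so the equation is exact.
Integrate M with respect to x (treating y as constant): ∫M dx = -2xy - x + h(y).
Differentiate w.r.t. y and set equal to N: all terms match, so h'(y) = 0 and h is a constant absorbed into C.
General solution: -2xy - x = C.


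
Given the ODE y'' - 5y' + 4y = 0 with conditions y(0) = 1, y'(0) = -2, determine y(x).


Characteristic roots of r² - 5r + 4 = 0 are 1, 4.
General solution y = c₁ e^(x) + c₂ e^(4x).
Apply y(0) = 1: c₁ + c₂ = 1. Apply y'(0) = -2: 1 c₁ + 4 c₂ = -2.
Solve: c₁ = 2, c₂ = -1.
Particular solution: y = 2e^(x) - e^(4x).


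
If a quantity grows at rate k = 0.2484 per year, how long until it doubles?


Exponential growth: P(t) = P₀ e^(0.2484t). Set P(t)/P₀ = 2: e^(0.2484t) = 2.
Solve: t = ln(2)/0.2484 ≈ 2.79 years.


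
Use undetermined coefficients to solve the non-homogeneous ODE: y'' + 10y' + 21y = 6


Characteristic roots of r² + 10r + 21 = 0 are -7, -3.
y_h = C₁e^(-7x) + C₂e^(-3x).
Constant forcing; try y_p = A. Then 21A = 6 ⇒ A = 2/7.
General solution: y = C₁e^(-7x) + C₂e^(-3x) + 2/7.


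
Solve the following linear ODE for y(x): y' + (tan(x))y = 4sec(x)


P(x) = tan(x) ⇒ μ = e^(∫tan(x)dx) = sec(x).
(sec(x) y)' = 4sec²(x) ⇒ sec(x) y = 4tan(x) + C.
Multiply by cos(x): y = 4sin(x) + C·cos(x).


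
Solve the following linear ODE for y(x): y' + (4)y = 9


P(x) = 4, Q(x) = 9; integrating factor μ = e^(4x).
(μ y)' = 9e^(4x) ⇒ μ y = (9/4)e^(4x) + C.
Divide by μ: y = 9/4 + Ce^(-4x).


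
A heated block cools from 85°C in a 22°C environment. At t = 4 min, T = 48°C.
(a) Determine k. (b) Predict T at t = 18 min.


Newton's law: T(t) = T_a + (T₀ - T_a)e^(-kt).
(a) Use T(4) = 48: (48 - 22)/(85 - 22) = e^(-k·4), so k = -ln(0.413)/4 ≈ 0.2213.
(b) Apply k to t = 18: T(18) = 22 + (63)e^(-3.983) ≈ 23.2°C.


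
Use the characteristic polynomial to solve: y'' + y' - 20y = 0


Characteristic equation: r² + r - 20 = 0.
Factor: (r + 5)(r - 4) = 0 ⇒ r = -5, 4 (distinct real).
General solution: y = C₁e^(-5x) + C₂e^(4x).


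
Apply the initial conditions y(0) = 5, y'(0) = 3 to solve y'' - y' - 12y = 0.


Characteristic roots of r² - r - 12 = 0 are 4, -3.
General solution y = c₁ e^(4x) + c₂ e^(-3x).
Apply y(0) = 5: c₁ + c₂ = 5. Apply y'(0) = 3: 4 c₁ - 3 c₂ = 3.
Solve: c₁ = 18/7, c₂ = 17/7.
Particular solution: y = (18/7)e^(4x) + (17/7)e^(-3x).


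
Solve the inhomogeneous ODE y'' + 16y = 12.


Homogeneous part: r² + 16 = 0 ⇒ r = ±4i, so y_h = C₁cos(4x) + C₂sin(4x).
Try constant y_p = A; plug in: 16A = 12 ⇒ A = 3/4.
General solution: y = C₁cos(4x) + C₂sin(4x) + 3/4.


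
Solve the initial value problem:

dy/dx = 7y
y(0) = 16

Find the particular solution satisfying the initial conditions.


General solution of y' = 7y is y = Ce^(7x).
Apply y(0) = 16: C = 16.
Particular solution: y = 16e^(7x).


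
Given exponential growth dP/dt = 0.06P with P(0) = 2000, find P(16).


The ODE dP/dt = 0.06P has solution P(t) = P(0)e^(0.06t).
Substitute P(0) = 2000 and t = 16: P(16) = 2000 e^(0.96) ≈ 5223.


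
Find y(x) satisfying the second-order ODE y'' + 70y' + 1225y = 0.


Characteristic equation: r² + 70r + 1225 = 0, i.e. (r + 35)² = 0.
Repeated root r = -35; include an x factor for the second linearly independent solution.
General solution: y = (C₁ + C₂x)e^(-35x).


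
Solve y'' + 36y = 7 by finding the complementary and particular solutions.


Homogeneous part: r² + 36 = 0 ⇒ r = ±6i, so y_h = C₁cos(6x) + C₂sin(6x).
Try constant y_p = A; plug in: 36A = 7 ⇒ A = 7/36.
General solution: y = C₁cos(6x) + C₂sin(6x) + 7/36.


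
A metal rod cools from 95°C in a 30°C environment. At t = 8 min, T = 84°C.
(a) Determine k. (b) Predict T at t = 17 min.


Newton's law: T(t) = T_a + (T₀ - T_a)e^(-kt).
(a) Use T(8) = 84: (84 - 30)/(95 - 30) = e^(-k·8), so k = -ln(0.831)/8 ≈ 0.0232.
(b) Apply k to t = 17: T(17) = 30 + (65)e^(-0.394) ≈ 73.8°C.


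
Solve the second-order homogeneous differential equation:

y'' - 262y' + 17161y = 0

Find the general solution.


Characteristic equation: r² - 262r + 17161 = 0, i.e. (r - 131)² = 0.
Repeated root r = 131; include an x factor for the second linearly independent solution.
General solution: y = (C₁ + C₂x)e^(131x).


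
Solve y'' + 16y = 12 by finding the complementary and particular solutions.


Homogeneous part: r² + 16 = 0 ⇒ r = ±4i, so y_h = C₁cos(4x) + C₂sin(4x).
Try constant y_p = A; plug in: 16A = 12 ⇒ A = 3/4.
General solution: y = C₁cos(4x) + C₂sin(4x) + 3/4.


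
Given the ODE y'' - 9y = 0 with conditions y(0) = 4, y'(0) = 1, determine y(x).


Characteristic roots of r² - 9 = 0 are -3, 3.
General solution y = c₁ e^(-3x) + c₂ e^(3x).
Apply y(0) = 4: c₁ + c₂ = 4. Apply y'(0) = 1: -3 c₁ + 3 c₂ = 1.
Solve: c₁ = 11/6, c₂ = 13/6.
Particular solution: y = (11/6)e^(-3x) + (13/6)e^(3x).


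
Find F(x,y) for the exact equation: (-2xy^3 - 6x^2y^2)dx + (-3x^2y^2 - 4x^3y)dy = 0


Check exactness: ∂M/∂y = -6xy^2 - 12x^2y and ∂N/∂x = -6xy^2 - 12x^2y; equal, so the equation is exact.
Integrate M with respect to x (treating y as constant): ∫M dx = -x^2y^3 - 2x^3y^2 + h(y).
Differentiate w.r.t. y and set equal to N: all terms match, so h'(y) = 0 and h is a constant absorbed into C.
General solution: -x^2y^3 - 2x^3y^2 = C.


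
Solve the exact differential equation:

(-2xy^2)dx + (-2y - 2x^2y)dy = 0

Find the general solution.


Check exactness: ∂M/∂y = -4xy and ∂N/∂x = -4xy; equal, so the equation is exact.
Integrate M with respect to x (treating y as constant): ∫M dx = -x^2y^2 + h(y).
Differentiate w.r.t. y and set equal to N: the x-dependent terms already match, leaving h'(y) = -2y. Integrate: h(y) = -y^2.
So F(x,y) = -y^2 - x^2y^2.
General solution: -y^2 - x^2y^2 = C.


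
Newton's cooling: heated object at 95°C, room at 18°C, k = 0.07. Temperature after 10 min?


Newton's law: dT/dt = -k(T - T_a) has solution T(t) = T_a + (T₀ - T_a)e^(-kt).
Plug in T_a = 18, T₀ = 95, k = 0.07, t = 10: T(10) = 18 + (77)e^(-0.70) ≈ 56.2°C.


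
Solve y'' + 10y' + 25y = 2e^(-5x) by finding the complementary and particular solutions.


Characteristic polynomial (r + 5)² = 0; repeated root r = -5.
y_h = (C₁ + C₂x)e^(-5x). Forcing matches the repeated root (resonance), so try y_p = Ax² e^(-5x).
Substitute and solve for A: 2A = 2, so A = 1.
General solution: y = (C₁ + C₂x + x²)e^(-5x).


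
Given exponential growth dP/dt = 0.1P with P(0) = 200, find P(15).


The ODE dP/dt = 0.1P has solution P(t) = P(0)e^(0.1t).
Substitute P(0) = 200 and t = 15: P(15) = 200 e^(1.50) ≈ 896.


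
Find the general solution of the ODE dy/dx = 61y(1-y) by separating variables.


Separate: dy/[y(1-y)] = 61 dx.
Partial fractions: 1/[y(1-y)] = 1/y + 1/(1-y).
Integrate: ln|y/(1-y)| = 61x + C₀.
Solve for y: y = 1/(1 + Ce^(-61x)).


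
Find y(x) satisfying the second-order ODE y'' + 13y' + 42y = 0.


Characteristic equation: r² + 13r + 42 = 0.
Factor: (r + 7)(r + 6) = 0 ⇒ r = -7, -6 (distinct real).
General solution: y = C₁e^(-7x) + C₂e^(-6x).


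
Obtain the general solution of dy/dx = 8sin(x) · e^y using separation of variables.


Separate: e^(-y) dy = 8sin(x) dx.
Integrate: -e^(-y) = -8cos(x) + C₀.
Rearrange: e^(-y) = 8cos(x) + C.


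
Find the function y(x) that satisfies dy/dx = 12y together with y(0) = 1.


General solution of y' = 12y is y = Ce^(12x).
Apply y(0) = 1: C = 1.
Particular solution: y = e^(12x).


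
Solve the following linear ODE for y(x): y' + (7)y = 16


P(x) = 7, Q(x) = 16; integrating factor μ = e^(7x).
(μ y)' = 16e^(7x) ⇒ μ y = (16/7)e^(7x) + C.
Divide by μ: y = 16/7 + Ce^(-7x).


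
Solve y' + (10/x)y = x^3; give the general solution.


P(x) = 10/x ⇒ μ = x^10.
(x^10 y)' = x^10·x^3 = x^13.
Integrate: x^10 y = x^14/(14) + C.
Solve for y: y = (1/14)x^4 + C/x^10.


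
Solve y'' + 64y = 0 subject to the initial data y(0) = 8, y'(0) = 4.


Characteristic roots of r² + 64 = 0 are ±8i, so y = C₁cos(8x) + C₂sin(8x).
Apply y(0) = 8: C₁ = 8. Differentiate and apply y'(0) = 4: 8·C₂ = 4, so C₂ = 1/2.
Particular solution: y = 8cos(8x) + (1/2)sin(8x).


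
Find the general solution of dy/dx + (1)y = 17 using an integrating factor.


P(x) = 1, Q(x) = 17; integrating factor μ = e^(x).
(μ y)' = 17e^(x) ⇒ μ y = 17e^(x) + C.
Divide by μ: y = 17 + Ce^(-x).


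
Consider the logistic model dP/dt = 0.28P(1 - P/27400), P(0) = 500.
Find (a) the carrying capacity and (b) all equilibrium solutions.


Logistic ODE dP/dt = 0.28P(1 - P/27400) has equilibria where dP/dt = 0, i.e. P = 0 or P = 27400.
The coefficient (1 - P/K) = 0 when P = K, identifying K = 27400 as the carrying capacity.
(a) K = 27400; (b) equilibria P = 0 and P = 27400.


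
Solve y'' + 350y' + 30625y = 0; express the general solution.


Characteristic equation: r² + 350r + 30625 = 0, i.e. (r + 175)² = 0.
Repeated root r = -175; include an x factor for the second linearly independent solution.
General solution: y = (C₁ + C₂x)e^(-175x).


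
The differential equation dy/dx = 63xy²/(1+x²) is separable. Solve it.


Separate: dy/y² = 63x/(1+x²) dx.
Integrate LHS: ∫ dy/y² = -1/y.
Integrate RHS via u = 1+x²: (63/2)ln(1+x²) + C.
Result: -1/y = (63/2)ln(1+x²) + C.


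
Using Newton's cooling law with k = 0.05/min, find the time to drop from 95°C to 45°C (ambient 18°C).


From T(t) = T_a + (T₀ - T_a)e^(-kt), set T(t) = 45:
(45 - 18) / (95 - 18) = e^(-0.05t), so t = -ln(0.351)/0.05 ≈ 21.0 minutes.


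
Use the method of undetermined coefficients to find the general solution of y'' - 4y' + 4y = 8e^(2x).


Characteristic polynomial (r - 2)² = 0; repeated root r = 2.
y_h = (C₁ + C₂x)e^(2x). Forcing matches the repeated root (resonance), so try y_p = Ax² e^(2x).
Substitute and solve for A: 2A = 8, so A = 4.
General solution: y = (C₁ + C₂x + 4x²)e^(2x).


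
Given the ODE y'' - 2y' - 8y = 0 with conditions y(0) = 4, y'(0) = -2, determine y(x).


Characteristic roots of r² - 2r - 8 = 0 are 4, -2.
General solution y = c₁ e^(4x) + c₂ e^(-2x).
Apply y(0) = 4: c₁ + c₂ = 4. Apply y'(0) = -2: 4 c₁ - 2 c₂ = -2.
Solve: c₁ = 1, c₂ = 3.
Particular solution: y = e^(4x) + 3e^(-2x).


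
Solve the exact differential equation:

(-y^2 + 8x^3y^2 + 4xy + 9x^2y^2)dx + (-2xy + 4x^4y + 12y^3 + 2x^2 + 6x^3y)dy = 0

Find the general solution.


Check exactness: ∂M/∂y = -2y + 16x^3y + 4x + 18x^2y and ∂N/∂x = -2y + 16x^3y + 4x + 18x^2y; equal, so the equation is exact.
Integrate M with respect to x (treating y as constant): ∫M dx = -xy^2 + 2x^4y^2 + 2x^2y + 3x^3y^2 + h(y).
Differentiate w.r.t. y and set equal to N: the x-dependent terms already match, leaving h'(y) = 12y^3. Integrate: h(y) = 3y^4.
So F(x,y) = -xy^2 + 2x^4y^2 + 3y^4 + 2x^2y + 3x^3y^2.
General solution: -xy^2 + 2x^4y^2 + 3y^4 + 2x^2y + 3x^3y^2 = C.


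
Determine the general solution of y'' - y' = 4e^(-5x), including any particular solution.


Characteristic roots of r² - r = 0 are 0, 1.
y_h = C₁ + C₂e^(x).
Forcing exponent -5 is not a characteristic root; try y_p = Ae^(-5x).
Substitute: A·(25 + (-1)·-5 + (0)) = A·30 = 4, so A = 2/15.
General solution: y = C₁ + C₂e^(x) + (2/15)e^(-5x).


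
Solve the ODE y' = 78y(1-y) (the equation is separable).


Separate: dy/[y(1-y)] = 78 dx.
Partial fractions: 1/[y(1-y)] = 1/y + 1/(1-y).
Integrate: ln|y/(1-y)| = 78x + C₀.
Solve for y: y = 1/(1 + Ce^(-78x)).


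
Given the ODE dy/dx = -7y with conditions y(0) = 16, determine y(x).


General solution of y' = -7y is y = Ce^(-7x).
Apply y(0) = 16: C = 16.
Particular solution: y = 16e^(-7x).


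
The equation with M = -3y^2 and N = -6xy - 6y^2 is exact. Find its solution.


Check exactness: ∂M/∂y = -6y and ∂N/∂x = -6y; equal, so the equation is exact.
Integrate M with respect to x (treating y as constant): ∫M dx = -3xy^2 + h(y).
Differentiate w.r.t. y and set equal to N: the x-dependent terms already match, leaving h'(y) = -6y^2. Integrate: h(y) = -2y^3.
So F(x,y) = -3xy^2 - 2y^3.
General solution: -3xy^2 - 2y^3 = C.


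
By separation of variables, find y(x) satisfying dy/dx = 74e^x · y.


Separate variables: dy/y = 74e^x dx.
Integrate: ln|y| = 74e^x + C₀.
Exponentiate: y = Ce^(74e^x).


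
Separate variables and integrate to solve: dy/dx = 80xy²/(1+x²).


Separate: dy/y² = 80x/(1+x²) dx.
Integrate LHS: ∫ dy/y² = -1/y.
Integrate RHS via u = 1+x²: 40ln(1+x²) + C.
Result: -1/y = 40ln(1+x²) + C.


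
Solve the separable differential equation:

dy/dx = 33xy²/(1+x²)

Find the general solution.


Separate: dy/y² = 33x/(1+x²) dx.
Integrate LHS: ∫ dy/y² = -1/y.
Integrate RHS via u = 1+x²: (33/2)ln(1+x²) + C.
Result: -1/y = (33/2)ln(1+x²) + C.


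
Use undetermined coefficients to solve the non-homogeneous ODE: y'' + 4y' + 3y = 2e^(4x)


Characteristic roots of r² + 4r + 3 = 0 are -3, -1.
y_h = C₁e^(-3x) + C₂e^(-x).
Forcing exponent 4 is not a characteristic root; try y_p = Ae^(4x).
Substitute: A·(16 + (4)·4 + (3)) = A·35 = 2, so A = 2/35.
General solution: y = C₁e^(-3x) + C₂e^(-x) + (2/35)e^(4x).


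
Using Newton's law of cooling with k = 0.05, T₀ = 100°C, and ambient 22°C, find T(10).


Newton's law: dT/dt = -k(T - T_a) has solution T(t) = T_a + (T₀ - T_a)e^(-kt).
Plug in T_a = 22, T₀ = 100, k = 0.05, t = 10: T(10) = 22 + (78)e^(-0.50) ≈ 69.3°C.


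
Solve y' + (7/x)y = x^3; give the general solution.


P(x) = 7/x ⇒ μ = x^7.
(x^7 y)' = x^10 ⇒ x^7 y = x^11/(11) + C.
Solve for y: y = (1/11)x^4 + C/x^7.


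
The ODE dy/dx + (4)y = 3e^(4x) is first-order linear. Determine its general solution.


P(x) = 4 ⇒ μ = e^(4x).
(μ y)' = 3e^(8x) ⇒ μ y = (3/8)e^(8x) + C.
Divide by μ: y = (3/8)e^(4x) + Ce^(-4x).


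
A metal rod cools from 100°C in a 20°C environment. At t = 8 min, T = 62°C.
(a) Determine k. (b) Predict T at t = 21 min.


Newton's law: T(t) = T_a + (T₀ - T_a)e^(-kt).
(a) Use T(8) = 62: (62 - 20)/(100 - 20) = e^(-k·8), so k = -ln(0.525)/8 ≈ 0.0805.
(b) Apply k to t = 21: T(21) = 20 + (80)e^(-1.691) ≈ 34.7°C.


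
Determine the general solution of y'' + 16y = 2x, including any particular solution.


Homogeneous: r² + 16 = 0 ⇒ r = ±4i, y_h = C₁cos(4x) + C₂sin(4x).
Polynomial forcing; try y_p = Ax + B. Then y_p'' + 16 y_p = 16(Ax + B) = 2x, so B = 0 and A = 1/8.
General solution: y = C₁cos(4x) + C₂sin(4x) + (1/8)x.


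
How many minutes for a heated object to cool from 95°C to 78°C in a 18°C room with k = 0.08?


From T(t) = T_a + (T₀ - T_a)e^(-kt), set T(t) = 78:
(78 - 18) / (95 - 18) = e^(-0.08t), so t = -ln(0.779)/0.08 ≈ 3.1 minutes.


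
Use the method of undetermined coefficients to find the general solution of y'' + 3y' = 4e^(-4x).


Characteristic roots of r² + 3r = 0 are 0, -3.
y_h = C₁ + C₂e^(-3x).
Forcing exponent -4 is not a characteristic root; try y_p = Ae^(-4x).
Substitute: A·(16 + (3)·-4 + (0)) = A·4 = 4, so A = 1.
General solution: y = C₁ + C₂e^(-3x) + e^(-4x).


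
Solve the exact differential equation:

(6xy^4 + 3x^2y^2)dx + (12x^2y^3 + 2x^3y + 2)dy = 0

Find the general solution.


Check exactness: ∂M/∂y = 24xy^3 + 6x^2y and ∂N/∂x = 24xy^3 + 6x^2y; equal, so the equation is exact.
Integrate M with respect to x (treating y as constant): ∫M dx = 3x^2y^4 + x^3y^2 + h(y).
Differentiate w.r.t. y and set equal to N: the x-dependent terms already match, leaving h'(y) = 2. Integrate: h(y) = 2y.
So F(x,y) = 3x^2y^4 + x^3y^2 + 2y.
General solution: 3x^2y^4 + x^3y^2 + 2y = C.


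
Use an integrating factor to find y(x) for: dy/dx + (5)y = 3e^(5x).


P(x) = 5 ⇒ μ = e^(5x).
(μ y)' = 3e^(10x) ⇒ μ y = (3/10)e^(10x) + C.
Divide by μ: y = (3/10)e^(5x) + Ce^(-5x).


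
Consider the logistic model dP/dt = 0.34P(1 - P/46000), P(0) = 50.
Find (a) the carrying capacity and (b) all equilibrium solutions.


Logistic ODE dP/dt = 0.34P(1 - P/46000) has equilibria where dP/dt = 0, i.e. P = 0 or P = 46000.
The coefficient (1 - P/K) = 0 when P = K, identifying K = 46000 as the carrying capacity.
(a) K = 46000; (b) equilibria P = 0 and P = 46000.


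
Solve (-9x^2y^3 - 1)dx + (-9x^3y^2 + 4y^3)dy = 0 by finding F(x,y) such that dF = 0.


Check exactness: ∂M/∂y = -27x^2y^2 and ∂N/∂x = -27x^2y^2; equal, so the equation is exact.
Integrate M with respect to x (treating y as constant): ∫M dx = -3x^3y^3 - x + h(y).
Differentiate w.r.t. y and set equal to N: the x-dependent terms already match, leaving h'(y) = 4y^3. Integrate: h(y) = y^4.
So F(x,y) = -3x^3y^3 - x + y^4.
General solution: -3x^3y^3 - x + y^4 = C.


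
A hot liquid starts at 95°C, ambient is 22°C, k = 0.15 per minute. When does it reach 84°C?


From T(t) = T_a + (T₀ - T_a)e^(-kt), set T(t) = 84:
(84 - 22) / (95 - 22) = e^(-0.15t), so t = -ln(0.849)/0.15 ≈ 1.1 minutes.


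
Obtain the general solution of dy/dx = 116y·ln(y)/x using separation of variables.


Separate: dy/[y ln(y)] = 116 dx/x.
Substitute u = ln(y): du/u = 116 dx/x.
Integrate: ln|ln(y)| = 116ln|x| + C₀, hence ln(y) = C·x^116.


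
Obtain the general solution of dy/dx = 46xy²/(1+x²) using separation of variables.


Separate: dy/y² = 46x/(1+x²) dx.
Integrate LHS: ∫ dy/y² = -1/y.
Integrate RHS via u = 1+x²: 23ln(1+x²) + C.
Result: -1/y = 23ln(1+x²) + C.


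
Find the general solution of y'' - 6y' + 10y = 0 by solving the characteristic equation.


Characteristic equation: r² - 6r + 10 = 0.
Discriminant is negative; roots r = 3 ± 1i (complex conjugate pair).
General solution uses e^(α x)(C₁ cos(β x) + C₂ sin(β x)): y = e^(3x)(C₁cos(x) + C₂sin(x)).


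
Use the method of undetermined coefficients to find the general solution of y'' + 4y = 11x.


Homogeneous: r² + 4 = 0 ⇒ r = ±2i, y_h = C₁cos(2x) + C₂sin(2x).
Polynomial forcing; try y_p = Ax + B. Then y_p'' + 4 y_p = 4(Ax + B) = 11x, so B = 0 and A = 11/4.
General solution: y = C₁cos(2x) + C₂sin(2x) + (11/4)x.


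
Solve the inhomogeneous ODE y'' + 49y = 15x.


Homogeneous: r² + 49 = 0 ⇒ r = ±7i, y_h = C₁cos(7x) + C₂sin(7x).
Polynomial forcing; try y_p = Ax + B. Then y_p'' + 49 y_p = 49(Ax + B) = 15x, so B = 0 and A = 15/49.
General solution: y = C₁cos(7x) + C₂sin(7x) + (15/49)x.


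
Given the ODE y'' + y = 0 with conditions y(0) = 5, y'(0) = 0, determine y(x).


Characteristic roots of r² + 1 = 0 are ±1i, so y = C₁cos(x) + C₂sin(x).
Apply y(0) = 5: C₁ = 5. Differentiate and apply y'(0) = 0: 1·C₂ = 0, so C₂ = 0.
Particular solution: y = 5cos(x).


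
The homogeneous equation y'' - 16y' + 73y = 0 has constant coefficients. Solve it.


Characteristic equation: r² - 16r + 73 = 0.
Discriminant is negative; roots r = 8 ± 3i (complex conjugate pair).
General solution uses e^(α x)(C₁ cos(β x) + C₂ sin(β x)): y = e^(8x)(C₁cos(3x) + C₂sin(3x)).


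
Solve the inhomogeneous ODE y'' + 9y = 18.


Homogeneous part: r² + 9 = 0 ⇒ r = ±3i, so y_h = C₁cos(3x) + C₂sin(3x).
Try constant y_p = A; plug in: 9A = 18 ⇒ A = 2.
General solution: y = C₁cos(3x) + C₂sin(3x) + 2.


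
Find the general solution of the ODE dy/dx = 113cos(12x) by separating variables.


g(y) = 1, so integrate directly: y = ∫ 113cos(12x) dx = (113/12)sin(12x) + C.


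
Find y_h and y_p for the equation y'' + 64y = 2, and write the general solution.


Homogeneous part: r² + 64 = 0 ⇒ r = ±8i, so y_h = C₁cos(8x) + C₂sin(8x).
Try constant y_p = A; plug in: 64A = 2 ⇒ A = 1/32.
General solution: y = C₁cos(8x) + C₂sin(8x) + 1/32.


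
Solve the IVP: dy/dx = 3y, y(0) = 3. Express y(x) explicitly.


General solution of y' = 3y is y = Ce^(3x).
Apply y(0) = 3: C = 3.
Particular solution: y = 3e^(3x).


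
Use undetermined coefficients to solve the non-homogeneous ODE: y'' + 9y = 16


Homogeneous part: r² + 9 = 0 ⇒ r = ±3i, so y_h = C₁cos(3x) + C₂sin(3x).
Try constant y_p = A; plug in: 9A = 16 ⇒ A = 16/9.
General solution: y = C₁cos(3x) + C₂sin(3x) + 16/9.


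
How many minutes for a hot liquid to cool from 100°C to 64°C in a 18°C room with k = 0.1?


From T(t) = T_a + (T₀ - T_a)e^(-kt), set T(t) = 64:
(64 - 18) / (100 - 18) = e^(-0.1t), so t = -ln(0.561)/0.1 ≈ 5.8 minutes.


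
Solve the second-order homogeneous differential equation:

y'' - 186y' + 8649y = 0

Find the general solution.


Characteristic equation: r² - 186r + 8649 = 0, i.e. (r - 93)² = 0.
Repeated root r = 93; include an x factor for the second linearly independent solution.
General solution: y = (C₁ + C₂x)e^(93x).


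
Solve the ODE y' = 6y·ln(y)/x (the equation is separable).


Separate: dy/[y ln(y)] = 6 dx/x.
Substitute u = ln(y): du/u = 6 dx/x.
Integrate: ln|ln(y)| = 6ln|x| + C₀, hence ln(y) = C·x^6.


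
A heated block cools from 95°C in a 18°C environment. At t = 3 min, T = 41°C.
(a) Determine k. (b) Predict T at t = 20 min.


Newton's law: T(t) = T_a + (T₀ - T_a)e^(-kt).
(a) Use T(3) = 41: (41 - 18)/(95 - 18) = e^(-k·3), so k = -ln(0.299)/3 ≈ 0.4028.
(b) Apply k to t = 20: T(20) = 18 + (77)e^(-8.055) ≈ 18.0°C.


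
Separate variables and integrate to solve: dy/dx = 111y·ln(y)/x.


Separate: dy/[y ln(y)] = 111 dx/x.
Substitute u = ln(y): du/u = 111 dx/x.
Integrate: ln|ln(y)| = 111ln|x| + C₀, hence ln(y) = C·x^111.


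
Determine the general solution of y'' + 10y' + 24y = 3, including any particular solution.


Characteristic roots of r² + 10r + 24 = 0 are -6, -4.
y_h = C₁e^(-6x) + C₂e^(-4x).
Constant forcing; try y_p = A. Then 24A = 3 ⇒ A = 1/8.
General solution: y = C₁e^(-6x) + C₂e^(-4x) + 1/8.


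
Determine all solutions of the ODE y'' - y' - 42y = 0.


Characteristic equation: r² - r - 42 = 0.
Factor: (r + 6)(r - 7) = 0 ⇒ r = -6, 7 (distinct real).
General solution: y = C₁e^(-6x) + C₂e^(7x).


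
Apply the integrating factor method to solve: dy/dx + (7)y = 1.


P(x) = 7, Q(x) = 1; integrating factor μ = e^(7x).
(μ y)' = e^(7x) ⇒ μ y = (1/7)e^(7x) + C.
Divide by μ: y = 1/7 + Ce^(-7x).


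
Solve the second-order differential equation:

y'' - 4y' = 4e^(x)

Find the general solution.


Characteristic roots of r² - 4r = 0 are 0, 4.
y_h = C₁ + C₂e^(4x).
Forcing exponent 1 is not a characteristic root; try y_p = Ae^(x).
Substitute: A·(1 + (-4)·1 + (0)) = A·-3 = 4, so A = -4/3.
General solution: y = C₁ + C₂e^(4x) - (4/3)e^(x).


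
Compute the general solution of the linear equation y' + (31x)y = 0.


P(x) = 31x ⇒ μ = e^((31/2)x²).
Q(x) = 0 so μ y is constant: y = Ce^(-(31/2)x²).


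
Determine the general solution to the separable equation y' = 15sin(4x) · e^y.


Separate: e^(-y) dy = 15sin(4x) dx.
Integrate: -e^(-y) = -(15/4)cos(4x) + C₀.
Rearrange: e^(-y) = (15/4)cos(4x) + C.


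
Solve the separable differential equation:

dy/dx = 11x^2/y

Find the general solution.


Separate variables: y dy = 11x^2 dx.
Integrate both sides: y²/2 = (11/3)x^3 + C₀.
Multiply by 2: y² = (22/3)x^3 + C.


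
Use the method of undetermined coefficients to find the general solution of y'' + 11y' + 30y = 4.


Characteristic roots of r² + 11r + 30 = 0 are -5, -6.
y_h = C₁e^(-5x) + C₂e^(-6x).
Constant forcing; try y_p = A. Then 30A = 4 ⇒ A = 2/15.
General solution: y = C₁e^(-5x) + C₂e^(-6x) + 2/15.


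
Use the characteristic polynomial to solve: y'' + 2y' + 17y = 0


Characteristic equation: r² + 2r + 17 = 0.
Discriminant is negative; roots r = -1 ± 4i (complex conjugate pair).
General solution uses e^(α x)(C₁ cos(β x) + C₂ sin(β x)): y = e^(-x)(C₁cos(4x) + C₂sin(4x)).


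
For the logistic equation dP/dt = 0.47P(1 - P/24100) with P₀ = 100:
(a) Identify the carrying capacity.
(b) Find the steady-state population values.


Logistic ODE dP/dt = 0.47P(1 - P/24100) has equilibria where dP/dt = 0, i.e. P = 0 or P = 24100.
The coefficient (1 - P/K) = 0 when P = K, identifying K = 24100 as the carrying capacity.
(a) K = 24100; (b) equilibria P = 0 and P = 24100.


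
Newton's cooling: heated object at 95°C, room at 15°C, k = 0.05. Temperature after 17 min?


Newton's law: dT/dt = -k(T - T_a) has solution T(t) = T_a + (T₀ - T_a)e^(-kt).
Plug in T_a = 15, T₀ = 95, k = 0.05, t = 17: T(17) = 15 + (80)e^(-0.85) ≈ 49.2°C.


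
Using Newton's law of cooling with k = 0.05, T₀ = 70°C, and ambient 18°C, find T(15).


Newton's law: dT/dt = -k(T - T_a) has solution T(t) = T_a + (T₀ - T_a)e^(-kt).
Plug in T_a = 18, T₀ = 70, k = 0.05, t = 15: T(15) = 18 + (52)e^(-0.75) ≈ 42.6°C.


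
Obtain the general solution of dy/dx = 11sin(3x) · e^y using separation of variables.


Separate: e^(-y) dy = 11sin(3x) dx.
Integrate: -e^(-y) = -(11/3)cos(3x) + C₀.
Rearrange: e^(-y) = (11/3)cos(3x) + C.


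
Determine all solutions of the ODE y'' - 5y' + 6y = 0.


Characteristic equation: r² - 5r + 6 = 0.
Factor: (r - 2)(r - 3) = 0 ⇒ r = 2, 3 (distinct real).
General solution: y = C₁e^(2x) + C₂e^(3x).


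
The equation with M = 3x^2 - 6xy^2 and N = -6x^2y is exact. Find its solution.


Check exactness: ∂M/∂y = -12xy and ∂N/∂x = -12xy; equal, so the equation is exact.
Integrate M with respect to x (treating y as constant): ∫M dx = x^3 - 3x^2y^2 + h(y).
Differentiate w.r.t. y and set equal to N: all terms match, so h'(y) = 0 and h is a constant absorbed into C.
General solution: x^3 - 3x^2y^2 = C.


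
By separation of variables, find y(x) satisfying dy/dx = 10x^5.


Integrate both sides with respect to x: y = ∫ 10x^5 dx = (5/3)x^6 + C.


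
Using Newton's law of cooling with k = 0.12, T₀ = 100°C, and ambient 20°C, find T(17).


Newton's law: dT/dt = -k(T - T_a) has solution T(t) = T_a + (T₀ - T_a)e^(-kt).
Plug in T_a = 20, T₀ = 100, k = 0.12, t = 17: T(17) = 20 + (80)e^(-2.04) ≈ 30.4°C.


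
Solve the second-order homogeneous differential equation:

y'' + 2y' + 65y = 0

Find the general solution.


Characteristic equation: r² + 2r + 65 = 0.
Discriminant is negative; roots r = -1 ± 8i (complex conjugate pair).
General solution uses e^(α x)(C₁ cos(β x) + C₂ sin(β x)): y = e^(-x)(C₁cos(8x) + C₂sin(8x)).


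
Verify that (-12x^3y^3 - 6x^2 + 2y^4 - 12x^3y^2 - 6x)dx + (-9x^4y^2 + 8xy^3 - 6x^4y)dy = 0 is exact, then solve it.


Check exactness: ∂M/∂y = -36x^3y^2 + 8y^3 - 24x^3y and ∂N/∂x = -36x^3y^2 + 8y^3 - 24x^3y; equal, so the equation is exact.
Integrate M with respect to x (treating y as constant): ∫M dx = -3x^4y^3 - 2x^3 + 2xy^4 - 3x^4y^2 - 3x^2 + h(y).
Differentiate w.r.t. y and set equal to N: all terms match, so h'(y) = 0 and h is a constant absorbed into C.
General solution: -3x^4y^3 - 2x^3 + 2xy^4 - 3x^4y^2 - 3x^2 = C.


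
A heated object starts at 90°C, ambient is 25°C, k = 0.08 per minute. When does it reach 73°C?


From T(t) = T_a + (T₀ - T_a)e^(-kt), set T(t) = 73:
(73 - 25) / (90 - 25) = e^(-0.08t), so t = -ln(0.738)/0.08 ≈ 3.8 minutes.


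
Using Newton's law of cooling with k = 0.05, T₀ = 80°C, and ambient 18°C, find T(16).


Newton's law: dT/dt = -k(T - T_a) has solution T(t) = T_a + (T₀ - T_a)e^(-kt).
Plug in T_a = 18, T₀ = 80, k = 0.05, t = 16: T(16) = 18 + (62)e^(-0.80) ≈ 45.9°C.


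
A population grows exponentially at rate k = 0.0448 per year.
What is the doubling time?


Exponential growth: P(t) = P₀ e^(0.0448t). Set P(t)/P₀ = 2: e^(0.0448t) = 2.
Solve: t = ln(2)/0.0448 ≈ 15.47 years.


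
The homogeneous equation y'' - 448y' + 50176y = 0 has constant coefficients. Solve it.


Characteristic equation: r² - 448r + 50176 = 0, i.e. (r - 224)² = 0.
Repeated root r = 224; include an x factor for the second linearly independent solution.
General solution: y = (C₁ + C₂x)e^(224x).


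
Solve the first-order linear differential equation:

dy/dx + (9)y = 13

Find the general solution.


P(x) = 9, Q(x) = 13; integrating factor μ = e^(9x).
(μ y)' = 13e^(9x) ⇒ μ y = (13/9)e^(9x) + C.
Divide by μ: y = 13/9 + Ce^(-9x).


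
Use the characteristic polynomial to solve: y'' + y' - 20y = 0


Characteristic equation: r² + r - 20 = 0.
Factor: (r + 5)(r - 4) = 0 ⇒ r = -5, 4 (distinct real).
General solution: y = C₁e^(-5x) + C₂e^(4x).


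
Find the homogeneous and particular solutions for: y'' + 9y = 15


Homogeneous part: r² + 9 = 0 ⇒ r = ±3i, so y_h = C₁cos(3x) + C₂sin(3x).
Try constant y_p = A; plug in: 9A = 15 ⇒ A = 5/3.
General solution: y = C₁cos(3x) + C₂sin(3x) + 5/3.


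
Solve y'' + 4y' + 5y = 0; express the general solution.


Characteristic equation: r² + 4r + 5 = 0.
Discriminant is negative; roots r = -2 ± 1i (complex conjugate pair).
General solution uses e^(α x)(C₁ cos(β x) + C₂ sin(β x)): y = e^(-2x)(C₁cos(x) + C₂sin(x)).


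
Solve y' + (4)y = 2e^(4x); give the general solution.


P(x) = 4 ⇒ μ = e^(4x).
(μ y)' = 2e^(8x) ⇒ μ y = (2/8)e^(8x) + C.
Divide by μ: y = (1/4)e^(4x) + Ce^(-4x).


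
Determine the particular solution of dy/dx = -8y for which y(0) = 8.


General solution of y' = -8y is y = Ce^(-8x).
Apply y(0) = 8: C = 8.
Particular solution: y = 8e^(-8x).


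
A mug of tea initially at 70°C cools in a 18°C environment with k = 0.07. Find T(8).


Newton's law: dT/dt = -k(T - T_a) has solution T(t) = T_a + (T₀ - T_a)e^(-kt).
Plug in T_a = 18, T₀ = 70, k = 0.07, t = 8: T(8) = 18 + (52)e^(-0.56) ≈ 47.7°C.


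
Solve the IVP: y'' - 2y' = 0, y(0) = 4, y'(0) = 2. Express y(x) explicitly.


Characteristic roots of r² - 2r = 0 are 2, 0.
General solution y = c₁ e^(2x) + c₂.
Apply y(0) = 4: c₁ + c₂ = 4. Apply y'(0) = 2: 2 c₁ + 0 c₂ = 2.
Solve: c₁ = 1, c₂ = 3.
Particular solution: y = e^(2x) + 3.


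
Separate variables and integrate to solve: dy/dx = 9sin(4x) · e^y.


Separate: e^(-y) dy = 9sin(4x) dx.
Integrate: -e^(-y) = -(9/4)cos(4x) + C₀.
Rearrange: e^(-y) = (9/4)cos(4x) + C.


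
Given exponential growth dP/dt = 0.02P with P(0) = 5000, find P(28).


The ODE dP/dt = 0.02P has solution P(t) = P(0)e^(0.02t).
Substitute P(0) = 5000 and t = 28: P(28) = 5000 e^(0.56) ≈ 8753.


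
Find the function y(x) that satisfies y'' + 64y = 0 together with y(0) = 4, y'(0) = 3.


Characteristic roots of r² + 64 = 0 are ±8i, so y = C₁cos(8x) + C₂sin(8x).
Apply y(0) = 4: C₁ = 4. Differentiate and apply y'(0) = 3: 8·C₂ = 3, so C₂ = 3/8.
Particular solution: y = 4cos(8x) + (3/8)sin(8x).


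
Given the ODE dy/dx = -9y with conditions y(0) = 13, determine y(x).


General solution of y' = -9y is y = Ce^(-9x).
Apply y(0) = 13: C = 13.
Particular solution: y = 13e^(-9x).


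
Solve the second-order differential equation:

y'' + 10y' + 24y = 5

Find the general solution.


Characteristic roots of r² + 10r + 24 = 0 are -6, -4.
y_h = C₁e^(-6x) + C₂e^(-4x).
Constant forcing; try y_p = A. Then 24A = 5 ⇒ A = 5/24.
General solution: y = C₁e^(-6x) + C₂e^(-4x) + 5/24.


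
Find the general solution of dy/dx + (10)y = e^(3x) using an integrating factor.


P(x) = 10 ⇒ μ = e^(10x).
(μ y)' = e^(13x) ⇒ μ y = e^(13x)/13 + C.
Divide by μ: y = (1/13)e^(3x) + Ce^(-10x).


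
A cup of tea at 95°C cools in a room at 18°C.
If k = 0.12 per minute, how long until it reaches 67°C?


From T(t) = T_a + (T₀ - T_a)e^(-kt), set T(t) = 67:
(67 - 18) / (95 - 18) = e^(-0.12t), so t = -ln(0.636)/0.12 ≈ 3.8 minutes.


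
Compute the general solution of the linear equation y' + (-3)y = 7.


P(x) = -3 ⇒ μ = e^(-3x).
(μ y)' = 7e^(-3x) ⇒ μ y = -(7/3)e^(-3x) + C.
Divide by μ: y = -7/3 + Ce^(3x).


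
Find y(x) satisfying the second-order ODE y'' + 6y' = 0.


Characteristic equation: r² + 6r = 0.
Factor: (r + 6)(r - 0) = 0 ⇒ r = -6, 0 (distinct real).
General solution: y = C₁e^(-6x) + C₂.


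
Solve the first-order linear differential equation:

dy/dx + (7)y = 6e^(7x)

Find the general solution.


P(x) = 7 ⇒ μ = e^(7x).
(μ y)' = 6e^(14x) ⇒ μ y = (6/14)e^(14x) + C.
Divide by μ: y = (3/7)e^(7x) + Ce^(-7x).


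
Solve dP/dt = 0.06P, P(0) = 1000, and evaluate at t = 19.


The ODE dP/dt = 0.06P has solution P(t) = P(0)e^(0.06t).
Substitute P(0) = 1000 and t = 19: P(19) = 1000 e^(1.14) ≈ 3127.


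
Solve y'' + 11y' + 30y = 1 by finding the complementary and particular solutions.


Characteristic roots of r² + 11r + 30 = 0 are -6, -5.
y_h = C₁e^(-6x) + C₂e^(-5x).
Constant forcing; try y_p = A. Then 30A = 1 ⇒ A = 1/30.
General solution: y = C₁e^(-6x) + C₂e^(-5x) + 1/30.


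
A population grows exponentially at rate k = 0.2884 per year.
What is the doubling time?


Exponential growth: P(t) = P₀ e^(0.2884t). Set P(t)/P₀ = 2: e^(0.2884t) = 2.
Solve: t = ln(2)/0.2884 ≈ 2.40 years.


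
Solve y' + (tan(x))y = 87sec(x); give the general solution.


P(x) = tan(x) ⇒ μ = e^(∫tan(x)dx) = sec(x).
(sec(x) y)' = 87sec²(x) ⇒ sec(x) y = 87tan(x) + C.
Multiply by cos(x): y = 87sin(x) + C·cos(x).


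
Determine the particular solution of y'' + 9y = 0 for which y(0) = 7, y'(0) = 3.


Characteristic roots of r² + 9 = 0 are ±3i, so y = C₁cos(3x) + C₂sin(3x).
Apply y(0) = 7: C₁ = 7. Differentiate and apply y'(0) = 3: 3·C₂ = 3, so C₂ = 1.
Particular solution: y = 7cos(3x) + sin(3x).


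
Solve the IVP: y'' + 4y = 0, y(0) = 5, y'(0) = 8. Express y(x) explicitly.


Characteristic roots of r² + 4 = 0 are ±2i, so y = C₁cos(2x) + C₂sin(2x).
Apply y(0) = 5: C₁ = 5. Differentiate and apply y'(0) = 8: 2·C₂ = 8, so C₂ = 4.
Particular solution: y = 5cos(2x) + 4sin(2x).


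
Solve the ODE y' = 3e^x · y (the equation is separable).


Separate variables: dy/y = 3e^x dx.
Integrate: ln|y| = 3e^x + C₀.
Exponentiate: y = Ce^(3e^x).


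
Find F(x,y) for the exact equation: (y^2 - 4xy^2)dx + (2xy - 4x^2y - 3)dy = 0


Check exactness: ∂M/∂y = 2y - 8xy and ∂N/∂x = 2y - 8xy; equal, so the equation is exact.
Integrate M with respect to x (treating y as constant): ∫M dx = xy^2 - 2x^2y^2 + h(y).
Differentiate w.r.t. y and set equal to N: the x-dependent terms already match, leaving h'(y) = -3. Integrate: h(y) = -3y.
So F(x,y) = xy^2 - 2x^2y^2 - 3y.
General solution: xy^2 - 2x^2y^2 - 3y = C.


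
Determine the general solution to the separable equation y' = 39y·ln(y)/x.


Separate: dy/[y ln(y)] = 39 dx/x.
Substitute u = ln(y): du/u = 39 dx/x.
Integrate: ln|ln(y)| = 39ln|x| + C₀, hence ln(y) = C·x^39.


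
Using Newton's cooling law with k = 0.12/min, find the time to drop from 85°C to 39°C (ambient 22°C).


From T(t) = T_a + (T₀ - T_a)e^(-kt), set T(t) = 39:
(39 - 22) / (85 - 22) = e^(-0.12t), so t = -ln(0.270)/0.12 ≈ 10.9 minutes.


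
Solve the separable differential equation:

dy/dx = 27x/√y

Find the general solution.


Separate: √y dy = 27x dx.
Integrate: (2/3)y^(3/2) = (27/2)x² + C.


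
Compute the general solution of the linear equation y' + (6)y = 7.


P(x) = 6, Q(x) = 7; integrating factor μ = e^(6x).
(μ y)' = 7e^(6x) ⇒ μ y = (7/6)e^(6x) + C.
Divide by μ: y = 7/6 + Ce^(-6x).


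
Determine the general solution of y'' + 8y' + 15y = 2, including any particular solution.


Characteristic roots of r² + 8r + 15 = 0 are -3, -5.
y_h = C₁e^(-3x) + C₂e^(-5x).
Constant forcing; try y_p = A. Then 15A = 2 ⇒ A = 2/15.
General solution: y = C₁e^(-3x) + C₂e^(-5x) + 2/15.


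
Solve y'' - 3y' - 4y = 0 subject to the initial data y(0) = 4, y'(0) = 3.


Characteristic roots of r² - 3r - 4 = 0 are 4, -1.
General solution y = c₁ e^(4x) + c₂ e^(-x).
Apply y(0) = 4: c₁ + c₂ = 4. Apply y'(0) = 3: 4 c₁ - 1 c₂ = 3.
Solve: c₁ = 7/5, c₂ = 13/5.
Particular solution: y = (7/5)e^(4x) + (13/5)e^(-x).


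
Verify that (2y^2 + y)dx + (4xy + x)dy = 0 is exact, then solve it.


Check exactness: ∂M/∂y = 4y + 1 and ∂N/∂x = 4y + 1; equal, so the equation is exact.
Integrate M with respect to x (treating y as constant): ∫M dx = 2xy^2 + xy + h(y).
Differentiate w.r.t. y and set equal to N: all terms match, so h'(y) = 0 and h is a constant absorbed into C.
General solution: 2xy^2 + xy = C.
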